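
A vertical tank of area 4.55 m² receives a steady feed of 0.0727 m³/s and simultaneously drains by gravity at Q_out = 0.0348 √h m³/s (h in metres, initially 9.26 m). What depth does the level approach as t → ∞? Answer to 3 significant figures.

4.36 m

Volume balance on the tank: A dh/dt = Q_in − 0.0348 √h. At steady state dh/dt = 0:
Q_in = 0.0348 √h_ss ⇒ √h_ss = 0.0727/0.0348 = 2.0891.
h_ss = 2.0891² = 4.3643 m. (Since h₀ = 9.26 m > h_ss, the level will fall toward this value.)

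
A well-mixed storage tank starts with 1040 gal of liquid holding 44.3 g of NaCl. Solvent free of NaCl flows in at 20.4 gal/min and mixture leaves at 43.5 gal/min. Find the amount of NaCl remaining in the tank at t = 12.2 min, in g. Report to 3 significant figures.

24.4 g

Total volume: dV/dt = Q_in − Q_out = -23.100 gal/min, so V(t) = 1040 − 23.100 t and V(12.2) = 758.18 gal.
No NaCl enters, so dm/dt = −Q_out · (m/V).
dm/m = −Q_out dt/(V₀ − 23.100 t); integrating gives ln(m/m₀) = −(Q_out/(Q_in−Q_out)) ln(V/V₀).
m = m₀ (V₀/V)^(Q_out/(Q_in−Q_out)) = 44.3 × (1040/758.18)^(-1.8831) = 24.430 g.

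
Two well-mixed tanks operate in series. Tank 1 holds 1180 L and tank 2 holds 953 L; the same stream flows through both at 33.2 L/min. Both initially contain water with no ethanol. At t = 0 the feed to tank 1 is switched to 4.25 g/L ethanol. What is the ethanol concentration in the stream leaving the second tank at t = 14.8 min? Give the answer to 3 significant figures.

Species balance on tank i: dCᵢ/dt = (Cᵢ₋₁ − Cᵢ)/τᵢ with τᵢ = Vᵢ/Q.
τ₁ = 1180/33.2 = 35.542 min; τ₂ = 953/33.2 = 28.705 min.
Tank 1: C₁ = C_in(1 − e^(−t/τ₁)). Tank 2 (τ₁ ≠ τ₂): C₂ = C_in[1 − (τ₁ e^(−t/τ₁) − τ₂ e^(−t/τ₂))/(τ₁ − τ₂)].
At t = 14.8: e^(−t/τ₁) = 0.65941, e^(−t/τ₂) = 0.59715.
C₂ = 4.25·[1 − (35.542·0.65941 − 28.705·0.59715)/(6.8373)] = 4.25·0.079183 = 0.33653 g/L.

0.337 g/L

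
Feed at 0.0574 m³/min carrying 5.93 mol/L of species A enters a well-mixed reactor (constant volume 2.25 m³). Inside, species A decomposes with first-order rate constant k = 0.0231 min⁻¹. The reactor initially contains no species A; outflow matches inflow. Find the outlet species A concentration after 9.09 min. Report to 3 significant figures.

1.11 mol/L

Species balance: V dC/dt = Q C_in − Q C − k V C.
This is linear with rate a = Q/V + k = 0.048611 min⁻¹.
C_ss = Q C_in/(Q + kV) = 3.1121 mol/L; C(t) = C_ss + (C₀ − C_ss) e^(−a t).
C(9.09) = 3.1121 + (-3.1121)·e^(−0.048611·9.09) = 3.1121 + (-3.1121)·0.64283 = 1.1115 mol/L.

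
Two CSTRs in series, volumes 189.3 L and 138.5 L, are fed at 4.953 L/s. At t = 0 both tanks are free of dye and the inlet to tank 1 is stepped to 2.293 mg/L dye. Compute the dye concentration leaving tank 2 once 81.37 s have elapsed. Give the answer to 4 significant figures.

Each tank obeys Vᵢ dCᵢ/dt = Q(Cᵢ₋₁ − Cᵢ), so τᵢ = Vᵢ/Q.
τ₁ = 189.3/4.953 = 38.2193 s; τ₂ = 138.5/4.953 = 27.9629 s.
Solving the cascade with C₁(0)=C₂(0)=0 gives C₂(t) = C_in[1 − (τ₁ e^(−t/τ₁) − τ₂ e^(−t/τ₂))/(τ₁ − τ₂)].
At t = 81.37: e^(−t/τ₁) = 0.118952, e^(−t/τ₂) = 0.0544794.
C₂ = 2.293·[1 − (38.2193·0.118952 − 27.9629·0.0544794)/(10.2564)] = 2.293·0.705270 = 1.61718 mg/L.

1.617 mg/L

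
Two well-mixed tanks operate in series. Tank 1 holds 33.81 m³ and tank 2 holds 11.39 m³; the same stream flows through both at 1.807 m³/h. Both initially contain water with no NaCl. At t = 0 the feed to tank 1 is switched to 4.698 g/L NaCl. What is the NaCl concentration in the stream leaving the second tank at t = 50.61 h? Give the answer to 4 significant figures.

4.225 g/L

Each tank obeys Vᵢ dCᵢ/dt = Q(Cᵢ₋₁ − Cᵢ), so τᵢ = Vᵢ/Q.
τ₁ = 33.81/1.807 = 18.7106 h; τ₂ = 11.39/1.807 = 6.30327 h.
Tank 1: C₁ = C_in(1 − e^(−t/τ₁)). Tank 2 (τ₁ ≠ τ₂): C₂ = C_in[1 − (τ₁ e^(−t/τ₁) − τ₂ e^(−t/τ₂))/(τ₁ − τ₂)].
At t = 50.61: e^(−t/τ₁) = 0.0668778, e^(−t/τ₂) = 0.000325818.
C₂ = 4.698·[1 − (18.7106·0.0668778 − 6.30327·0.000325818)/(12.4073)] = 4.698·0.899312 = 4.22497 g/L.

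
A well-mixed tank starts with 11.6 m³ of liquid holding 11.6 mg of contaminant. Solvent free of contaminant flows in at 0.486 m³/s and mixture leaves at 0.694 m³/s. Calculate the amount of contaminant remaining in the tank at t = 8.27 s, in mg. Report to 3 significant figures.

Total volume: dV/dt = Q_in − Q_out = -0.20800 m³/s, so V(t) = 11.6 − 0.20800 t and V(8.27) = 9.8798 m³.
No contaminant enters, so dm/dt = −Q_out · (m/V).
dm/m = −Q_out dt/(V₀ − 0.20800 t); integrating gives ln(m/m₀) = −(Q_out/(Q_in−Q_out)) ln(V/V₀).
m = m₀ (V₀/V)^(Q_out/(Q_in−Q_out)) = 11.6 × (11.6/9.8798)^(-3.3365) = 6.7901 mg.

6.79 mg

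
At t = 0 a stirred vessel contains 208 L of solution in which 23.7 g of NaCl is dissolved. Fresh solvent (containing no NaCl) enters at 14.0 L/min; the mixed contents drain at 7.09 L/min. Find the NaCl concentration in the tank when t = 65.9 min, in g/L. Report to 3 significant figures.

Let m(t) be the amount of NaCl. Volume: V(t) = V₀ + (Q_in − Q_out) t = 208 + 6.9100 t; V(65.9) = 663.37 L.
Species balance (pure solvent in): dm/dt = −Q_out · m/V(t).
Separate: dm/m = −Q_out dt/V(t) ⇒ ln(m/m₀) = −(Q_out/(Q_in−Q_out)) ln(V/V₀).
m = m₀ (V₀/V)^(Q_out/(Q_in−Q_out)) = 23.7 × (208/663.37)^(1.0260) = 7.2100 g.
C = m/V = 7.2100/663.37 = 0.010869 g/L.

0.0109 g/L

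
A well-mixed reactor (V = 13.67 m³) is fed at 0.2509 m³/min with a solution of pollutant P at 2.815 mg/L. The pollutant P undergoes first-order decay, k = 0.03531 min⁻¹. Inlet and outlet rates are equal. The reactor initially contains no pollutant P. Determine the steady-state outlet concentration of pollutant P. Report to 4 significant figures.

V dC/dt = Q(C_in − C) − k V C.
At steady state: 0 = Q C_in − (Q + kV) C_ss, so C_ss = Q C_in/(Q + kV).
C_ss = 0.2509·2.815/(0.2509 + 0.03531·13.67) = 0.706284/0.733588 = 0.962780 mg/L.

0.9628 mg/L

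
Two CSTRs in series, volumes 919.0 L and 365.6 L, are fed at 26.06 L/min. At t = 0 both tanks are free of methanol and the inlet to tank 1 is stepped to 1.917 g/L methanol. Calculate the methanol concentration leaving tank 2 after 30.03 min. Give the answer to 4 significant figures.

Each tank obeys Vᵢ dCᵢ/dt = Q(Cᵢ₋₁ − Cᵢ), so τᵢ = Vᵢ/Q.
τ₁ = 919.0/26.06 = 35.2648 min; τ₂ = 365.6/26.06 = 14.0292 min.
Solving the cascade with C₁(0)=C₂(0)=0 gives C₂(t) = C_in[1 − (τ₁ e^(−t/τ₁) − τ₂ e^(−t/τ₂))/(τ₁ − τ₂)].
At t = 30.03: e^(−t/τ₁) = 0.426750, e^(−t/τ₂) = 0.117591.
C₂ = 1.917·[1 − (35.2648·0.426750 − 14.0292·0.117591)/(21.2356)] = 1.917·0.369007 = 0.707387 g/L.

0.7074 g/L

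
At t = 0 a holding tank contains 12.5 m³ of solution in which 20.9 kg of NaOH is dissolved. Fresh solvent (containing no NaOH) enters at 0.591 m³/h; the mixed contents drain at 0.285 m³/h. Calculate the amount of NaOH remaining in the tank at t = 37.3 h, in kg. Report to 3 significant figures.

11.4 kg

Let m(t) be the amount of NaOH. Volume: V(t) = V₀ + (Q_in − Q_out) t = 12.5 + 0.30600 t; V(37.3) = 23.914 m³.
Solute balance: dm/dt = 0 − Q_out C = −Q_out m/V(t).
Separate: dm/m = −Q_out dt/V(t) ⇒ ln(m/m₀) = −(Q_out/(Q_in−Q_out)) ln(V/V₀).
m = m₀ (V₀/V)^(Q_out/(Q_in−Q_out)) = 20.9 × (12.5/23.914)^(0.93137) = 11.422 kg.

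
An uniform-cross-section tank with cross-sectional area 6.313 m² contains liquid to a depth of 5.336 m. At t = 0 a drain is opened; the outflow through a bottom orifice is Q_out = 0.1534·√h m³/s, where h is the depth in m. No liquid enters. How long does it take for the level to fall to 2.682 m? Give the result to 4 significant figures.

55.34 s

A dh/dt = −Q_out = −0.1534 √h.
∫ h^(−1/2) dh = −(0.1534/A) ∫ dt, giving 2√h = 2√h₀ − (0.1534/A) t.
t = 2A(√h₀ − √h)/0.1534 = 2·6.313·(√5.336 − √2.682)/0.1534
  = 12.6260 × (2.30998 − 1.63768) / 0.1534 = 55.3352 s.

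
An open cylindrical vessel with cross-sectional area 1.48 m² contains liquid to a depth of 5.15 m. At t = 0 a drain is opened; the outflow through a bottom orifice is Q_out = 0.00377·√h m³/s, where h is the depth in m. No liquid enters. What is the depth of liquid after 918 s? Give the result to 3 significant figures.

A dh/dt = −Q_out = −0.00377 √h.
Separate and integrate: 2(√h − √h₀) = −(0.00377/A) t.
√h = √5.15 − 0.00377·918/(2·1.48) = 2.2694 − 1.1692 = 1.1002.
h = 1.1002² = 1.2103 m.

1.21 m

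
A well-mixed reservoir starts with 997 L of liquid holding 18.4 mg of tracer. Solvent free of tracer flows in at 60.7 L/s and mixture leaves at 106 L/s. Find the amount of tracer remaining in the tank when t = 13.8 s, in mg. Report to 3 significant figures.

1.83 mg

Let m(t) be the amount of tracer. Volume: V(t) = V₀ + (Q_in − Q_out) t = 997 − 45.300 t; V(13.8) = 371.86 L.
Solute balance: dm/dt = 0 − Q_out C = −Q_out m/V(t).
dm/m = −Q_out dt/(V₀ − 45.300 t); integrating gives ln(m/m₀) = −(Q_out/(Q_in−Q_out)) ln(V/V₀).
m = m₀ (V₀/V)^(Q_out/(Q_in−Q_out)) = 18.4 × (997/371.86)^(-2.3400) = 1.8305 mg.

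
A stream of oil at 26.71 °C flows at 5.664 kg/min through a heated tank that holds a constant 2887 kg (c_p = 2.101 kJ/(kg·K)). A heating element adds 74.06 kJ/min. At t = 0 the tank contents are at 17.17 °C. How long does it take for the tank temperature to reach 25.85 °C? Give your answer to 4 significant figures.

407.7 min

Heat balance on the well-mixed liquid: M c_p dT/dt = ṁ c_p (T_in − T) + 74.06.
τ = M/ṁ = 509.710 min; T_ss = T_in + Q̇/(ṁ c_p) = 32.9335 °C.
T(t) = T_ss + (T₀ − T_ss) e^(−t/τ). Set T = 25.85:
e^(−t/τ) = (25.85 − 32.9335)/(17.17 − 32.9335) = 0.449361
t = −509.710 · ln(0.449361) = 407.732 min.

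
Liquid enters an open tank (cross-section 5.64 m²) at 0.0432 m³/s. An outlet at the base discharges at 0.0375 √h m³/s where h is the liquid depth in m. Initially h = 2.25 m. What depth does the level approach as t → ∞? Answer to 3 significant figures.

Accumulation of liquid (constant cross-section A): A dh/dt = Q_in − 0.0375 √h. At steady state dh/dt = 0:
Q_in = 0.0375 √h_ss ⇒ √h_ss = 0.0432/0.0375 = 1.1520.
h_ss = 1.1520² = 1.3271 m. (Since h₀ = 2.25 m > h_ss, the level will fall toward this value.)

1.33 m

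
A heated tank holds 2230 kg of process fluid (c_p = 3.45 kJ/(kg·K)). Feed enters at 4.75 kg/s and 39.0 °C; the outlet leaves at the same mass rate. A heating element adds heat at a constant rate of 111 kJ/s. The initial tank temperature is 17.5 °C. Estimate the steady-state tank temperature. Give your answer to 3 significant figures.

M c_p dT/dt = ṁ c_p (T_in − T) + Q̇.
At steady state dT/dt = 0 ⇒ T_ss = T_in + Q̇/(ṁ c_p) = 39.0 + 111/(4.75·3.45) = 45.773 °C.

45.8 °C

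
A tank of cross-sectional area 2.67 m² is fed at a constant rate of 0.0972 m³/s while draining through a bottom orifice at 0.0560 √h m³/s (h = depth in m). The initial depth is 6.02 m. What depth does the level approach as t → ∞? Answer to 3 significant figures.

3.01 m

Level balance: A dh/dt = 0.0972 − 0.0560 √h. Setting dh/dt = 0:
Q_in = 0.0560 √h_ss ⇒ √h_ss = 0.0972/0.0560 = 1.7357.
h_ss = 1.7357² = 3.0127 m. (Since h₀ = 6.02 m > h_ss, the level will fall toward this value.)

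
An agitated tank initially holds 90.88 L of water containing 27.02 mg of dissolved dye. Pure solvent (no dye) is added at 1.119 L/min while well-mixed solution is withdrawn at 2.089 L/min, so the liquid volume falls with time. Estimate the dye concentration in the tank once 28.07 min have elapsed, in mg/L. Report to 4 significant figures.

0.1972 mg/L

Let m(t) be the amount of dye. Volume: V(t) = V₀ + (Q_in − Q_out) t = 90.88 − 0.970000 t; V(28.07) = 63.6521 L.
Solute balance: dm/dt = 0 − Q_out C = −Q_out m/V(t).
Separate: dm/m = −Q_out dt/V(t) ⇒ ln(m/m₀) = −(Q_out/(Q_in−Q_out)) ln(V/V₀).
m = m₀ (V₀/V)^(Q_out/(Q_in−Q_out)) = 27.02 × (90.88/63.6521)^(-2.15361) = 12.5493 mg.
C = m/V = 12.5493/63.6521 = 0.197154 mg/L.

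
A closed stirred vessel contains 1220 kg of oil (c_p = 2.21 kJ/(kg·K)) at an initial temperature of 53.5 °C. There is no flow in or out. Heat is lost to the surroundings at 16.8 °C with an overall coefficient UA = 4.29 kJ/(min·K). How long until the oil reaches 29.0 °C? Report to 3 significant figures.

Energy balance: M c_p dT/dt = −UA(T − T_amb).
τ = M c_p/UA = 628.48 min; T_ss = T_amb = 16.800 °C.
T(t) = T_ss + (T₀ − T_ss)e^(−t/τ); set T = 29.0:
t = −τ ln[(T − T_ss)/(T₀ − T_ss)] = −628.48 · ln(0.33243) = 692.18 min.

692 min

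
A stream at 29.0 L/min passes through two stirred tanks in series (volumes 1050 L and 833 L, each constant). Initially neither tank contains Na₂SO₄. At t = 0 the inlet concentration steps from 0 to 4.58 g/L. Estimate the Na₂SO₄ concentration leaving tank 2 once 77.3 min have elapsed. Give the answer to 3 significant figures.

3.15 g/L

Each tank obeys Vᵢ dCᵢ/dt = Q(Cᵢ₋₁ − Cᵢ), so τᵢ = Vᵢ/Q.
τ₁ = 1050/29.0 = 36.207 min; τ₂ = 833/29.0 = 28.724 min.
Tank 1: C₁ = C_in(1 − e^(−t/τ₁)). Tank 2 (τ₁ ≠ τ₂): C₂ = C_in[1 − (τ₁ e^(−t/τ₁) − τ₂ e^(−t/τ₂))/(τ₁ − τ₂)].
At t = 77.3: e^(−t/τ₁) = 0.11825, e^(−t/τ₂) = 0.067805.
C₂ = 4.58·[1 − (36.207·0.11825 − 28.724·0.067805)/(7.4828)] = 4.58·0.68811 = 3.1515 g/L.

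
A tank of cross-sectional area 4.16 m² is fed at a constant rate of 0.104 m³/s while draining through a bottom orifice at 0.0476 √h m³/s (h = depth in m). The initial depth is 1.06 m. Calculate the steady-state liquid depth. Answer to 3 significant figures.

4.77 m

A dh/dt = Q_in − 0.0476 √h. Steady state requires inflow = outflow:
Q_in = 0.0476 √h_ss ⇒ √h_ss = 0.104/0.0476 = 2.1849.
h_ss = 2.1849² = 4.7737 m. (Since h₀ = 1.06 m < h_ss, the level will rise toward this value.)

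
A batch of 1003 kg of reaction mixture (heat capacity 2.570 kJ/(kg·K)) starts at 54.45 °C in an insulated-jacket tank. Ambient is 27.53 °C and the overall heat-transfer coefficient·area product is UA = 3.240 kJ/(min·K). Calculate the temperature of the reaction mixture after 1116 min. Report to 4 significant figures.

34.15 °C

Unsteady energy balance on the tank contents: M c_p dT/dt = −UA(T − T_amb).
dT/dt = (T_ss − T)/τ with T_ss = T_amb = 27.5300 °C, τ = M c_p/UA = 1003·2.570/3.240 = 795.590 min.
T approaches T_ss exponentially: T(t) = T_ss + (T₀ − T_ss) e^(−t/τ).
T(1116) = 27.5300 + (26.9200)·0.245924 = 34.1503 °C.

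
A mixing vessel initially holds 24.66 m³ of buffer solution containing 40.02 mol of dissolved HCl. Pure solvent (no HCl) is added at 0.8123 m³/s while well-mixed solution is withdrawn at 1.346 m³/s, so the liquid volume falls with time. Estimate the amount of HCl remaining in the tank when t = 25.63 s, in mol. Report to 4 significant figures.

Total volume: dV/dt = Q_in − Q_out = -0.533700 m³/s, so V(t) = 24.66 − 0.533700 t and V(25.63) = 10.9813 m³.
Solute balance: dm/dt = 0 − Q_out C = −Q_out m/V(t).
Separate: dm/m = −Q_out dt/V(t) ⇒ ln(m/m₀) = −(Q_out/(Q_in−Q_out)) ln(V/V₀).
m = m₀ (V₀/V)^(Q_out/(Q_in−Q_out)) = 40.02 × (24.66/10.9813)^(-2.52202) = 5.20224 mol.

5.202 mol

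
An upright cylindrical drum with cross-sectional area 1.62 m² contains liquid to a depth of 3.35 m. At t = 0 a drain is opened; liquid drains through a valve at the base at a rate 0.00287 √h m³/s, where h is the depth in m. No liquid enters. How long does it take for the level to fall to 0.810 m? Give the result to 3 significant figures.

1050 s

With no inflow, A dh/dt = −0.00287 √h.
Separate and integrate: 2(√h − √h₀) = −(0.00287/A) t.
t = 2A(√h₀ − √h)/0.00287 = 2·1.62·(√3.35 − √0.810)/0.00287
  = 3.2400 × (1.8303 − 0.90000) / 0.00287 = 1050.2 s.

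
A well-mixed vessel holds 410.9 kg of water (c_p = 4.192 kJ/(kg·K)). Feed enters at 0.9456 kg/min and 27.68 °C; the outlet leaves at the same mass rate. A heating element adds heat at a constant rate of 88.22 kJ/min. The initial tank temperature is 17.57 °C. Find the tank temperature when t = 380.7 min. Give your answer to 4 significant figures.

36.46 °C

Heat balance on the well-mixed liquid: M c_p dT/dt = ṁ c_p (T_in − T) + 88.22.
Rearrange: dT/dt = (T_ss − T)/τ with τ = M/ṁ = 434.539 min and T_ss = T_in + Q̇/(ṁ c_p) = 49.9355 °C.
Solution: T(t) = T_ss + (T₀ − T_ss) e^(−t/τ).
T(380.7) = 49.9355 + (-32.3655)·e^(−380.7/434.539) = 49.9355 + (-32.3655)·0.416403 = 36.4584 °C.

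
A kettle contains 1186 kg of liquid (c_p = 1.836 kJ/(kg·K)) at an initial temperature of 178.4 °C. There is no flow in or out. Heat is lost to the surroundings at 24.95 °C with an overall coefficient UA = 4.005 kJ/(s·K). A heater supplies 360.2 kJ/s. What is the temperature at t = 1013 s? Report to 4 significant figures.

124.7 °C

Energy balance: M c_p dT/dt = −UA(T − T_amb) + Q̇.
dT/dt = (T_ss − T)/τ with T_ss = T_amb + Q̇/UA = 24.95 + 360.2/4.005 = 114.888 °C, τ = M c_p/UA = 1186·1.836/4.005 = 543.694 s.
T approaches T_ss exponentially: T(t) = T_ss + (T₀ − T_ss) e^(−t/τ).
T(1013) = 114.888 + (63.5124)·0.155179 = 124.743 °C.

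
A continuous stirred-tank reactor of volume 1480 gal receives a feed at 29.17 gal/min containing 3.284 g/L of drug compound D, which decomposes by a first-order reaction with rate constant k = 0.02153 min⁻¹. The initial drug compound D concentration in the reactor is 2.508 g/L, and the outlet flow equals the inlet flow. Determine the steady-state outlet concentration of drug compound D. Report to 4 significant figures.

Species balance: V dC/dt = Q C_in − Q C − k V C.
At steady state: 0 = Q C_in − (Q + kV) C_ss, so C_ss = Q C_in/(Q + kV).
C_ss = 29.17·3.284/(29.17 + 0.02153·1480) = 95.7943/61.0344 = 1.56951 g/L.

1.570 g/L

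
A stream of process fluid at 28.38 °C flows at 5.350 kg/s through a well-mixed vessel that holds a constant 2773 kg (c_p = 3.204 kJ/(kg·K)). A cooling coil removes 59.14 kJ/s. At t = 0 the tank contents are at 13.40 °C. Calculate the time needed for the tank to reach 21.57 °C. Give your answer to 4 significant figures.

Heat balance on the well-mixed liquid: M c_p dT/dt = ṁ c_p (T_in − T) − 59.14.
τ = M/ṁ = 518.318 s; T_ss = T_in − Q̇/(ṁ c_p) = 24.9299 °C.
T(t) = T_ss + (T₀ − T_ss) e^(−t/τ). Set T = 21.57:
e^(−t/τ) = (21.57 − 24.9299)/(13.40 − 24.9299) = 0.291406
t = −518.318 · ln(0.291406) = 639.106 s.

639.1 s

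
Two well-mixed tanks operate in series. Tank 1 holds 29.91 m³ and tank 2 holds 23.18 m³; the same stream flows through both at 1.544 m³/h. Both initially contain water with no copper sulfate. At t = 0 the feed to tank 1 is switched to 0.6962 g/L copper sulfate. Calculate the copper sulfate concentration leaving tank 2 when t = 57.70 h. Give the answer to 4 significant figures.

0.5902 g/L

Species balance on tank i: dCᵢ/dt = (Cᵢ₋₁ − Cᵢ)/τᵢ with τᵢ = Vᵢ/Q.
τ₁ = 29.91/1.544 = 19.3718 h; τ₂ = 23.18/1.544 = 15.0130 h.
Tank 1: C₁ = C_in(1 − e^(−t/τ₁)). Tank 2 (τ₁ ≠ τ₂): C₂ = C_in[1 − (τ₁ e^(−t/τ₁) − τ₂ e^(−t/τ₂))/(τ₁ − τ₂)].
At t = 57.70: e^(−t/τ₁) = 0.0508659, e^(−t/τ₂) = 0.0214218.
C₂ = 0.6962·[1 − (19.3718·0.0508659 − 15.0130·0.0214218)/(4.35881)] = 0.6962·0.847720 = 0.590183 g/L.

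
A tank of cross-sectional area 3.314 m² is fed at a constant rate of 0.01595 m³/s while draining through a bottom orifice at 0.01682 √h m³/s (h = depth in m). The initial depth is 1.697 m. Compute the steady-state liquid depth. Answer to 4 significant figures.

0.8992 m

A dh/dt = Q_in − 0.01682 √h. Steady state requires inflow = outflow:
Q_in = 0.01682 √h_ss ⇒ √h_ss = 0.01595/0.01682 = 0.948276.
h_ss = 0.948276² = 0.899227 m. (Since h₀ = 1.697 m > h_ss, the level will fall toward this value.)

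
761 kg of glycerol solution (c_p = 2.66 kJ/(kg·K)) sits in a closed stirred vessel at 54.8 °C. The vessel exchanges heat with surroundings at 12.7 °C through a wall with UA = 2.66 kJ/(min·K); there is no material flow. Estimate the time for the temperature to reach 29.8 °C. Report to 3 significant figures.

686 min

M c_p dT/dt = −UA(T − T_amb).
τ = M c_p/UA = 761.00 min; T_ss = T_amb = 12.700 °C.
T(t) = T_ss + (T₀ − T_ss)e^(−t/τ); set T = 29.8:
t = −τ ln[(T − T_ss)/(T₀ − T_ss)] = −761.00 · ln(0.40618) = 685.64 min.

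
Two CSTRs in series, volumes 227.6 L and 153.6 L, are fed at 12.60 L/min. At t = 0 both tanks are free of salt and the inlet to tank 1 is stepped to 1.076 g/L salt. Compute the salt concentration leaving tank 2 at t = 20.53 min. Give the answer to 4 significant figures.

0.4285 g/L

Time constants: τᵢ = Vᵢ/Q for each well-mixed tank.
τ₁ = 227.6/12.60 = 18.0635 min; τ₂ = 153.6/12.60 = 12.1905 min.
Tank 1: C₁ = C_in(1 − e^(−t/τ₁)). Tank 2 (τ₁ ≠ τ₂): C₂ = C_in[1 − (τ₁ e^(−t/τ₁) − τ₂ e^(−t/τ₂))/(τ₁ − τ₂)].
At t = 20.53: e^(−t/τ₁) = 0.320925, e^(−t/τ₂) = 0.185611.
C₂ = 1.076·[1 − (18.0635·0.320925 − 12.1905·0.185611)/(5.87302)] = 1.076·0.398206 = 0.428470 g/L.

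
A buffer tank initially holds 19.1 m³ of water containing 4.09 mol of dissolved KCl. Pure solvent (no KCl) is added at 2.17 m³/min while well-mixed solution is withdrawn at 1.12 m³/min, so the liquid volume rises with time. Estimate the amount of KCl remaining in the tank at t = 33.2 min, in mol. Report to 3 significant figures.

Let m(t) be the amount of KCl. Volume: V(t) = V₀ + (Q_in − Q_out) t = 19.1 + 1.0500 t; V(33.2) = 53.960 m³.
No KCl enters, so dm/dt = −Q_out · (m/V).
dm/m = −Q_out dt/(V₀ + 1.0500 t); integrating gives ln(m/m₀) = −(Q_out/(Q_in−Q_out)) ln(V/V₀).
m = m₀ (V₀/V)^(Q_out/(Q_in−Q_out)) = 4.09 × (19.1/53.960)^(1.0667) = 1.3509 mol.

1.35 mol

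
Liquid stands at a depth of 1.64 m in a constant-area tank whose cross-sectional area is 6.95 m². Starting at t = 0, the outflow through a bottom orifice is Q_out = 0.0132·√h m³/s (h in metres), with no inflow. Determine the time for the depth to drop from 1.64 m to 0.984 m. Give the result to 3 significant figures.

304 s

With no inflow, A dh/dt = −0.0132 √h.
Separate and integrate: 2(√h − √h₀) = −(0.0132/A) t.
t = 2A(√h₀ − √h)/0.0132 = 2·6.95·(√1.64 − √0.984)/0.0132
  = 13.900 × (1.2806 − 0.99197) / 0.0132 = 303.96 s.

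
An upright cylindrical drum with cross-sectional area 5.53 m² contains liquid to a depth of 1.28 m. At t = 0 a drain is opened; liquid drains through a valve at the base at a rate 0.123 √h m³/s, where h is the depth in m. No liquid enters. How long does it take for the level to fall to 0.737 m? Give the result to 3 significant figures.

24.5 s

A dh/dt = −Q_out = −0.123 √h.
Separate and integrate: 2(√h − √h₀) = −(0.123/A) t.
t = 2A(√h₀ − √h)/0.123 = 2·5.53·(√1.28 − √0.737)/0.123
  = 11.060 × (1.1314 − 0.85849) / 0.123 = 24.537 s.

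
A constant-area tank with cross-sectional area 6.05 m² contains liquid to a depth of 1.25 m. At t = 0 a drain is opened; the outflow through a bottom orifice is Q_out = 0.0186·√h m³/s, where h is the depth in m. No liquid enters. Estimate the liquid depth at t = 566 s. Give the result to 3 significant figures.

A dh/dt = −Q_out = −0.0186 √h.
This is separable: 2 d(√h)/dt = −0.0186/A, so √h = √h₀ − (0.0186/(2A)) t.
√h = √1.25 − 0.0186·566/(2·6.05) = 1.1180 − 0.87005 = 0.24798.
h = 0.24798² = 0.061496 m.

0.0615 m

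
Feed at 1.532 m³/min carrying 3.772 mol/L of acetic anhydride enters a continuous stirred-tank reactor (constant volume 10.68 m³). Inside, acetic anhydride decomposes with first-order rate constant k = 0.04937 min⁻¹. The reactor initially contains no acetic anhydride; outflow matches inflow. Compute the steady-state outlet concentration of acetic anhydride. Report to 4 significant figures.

2.806 mol/L

Species balance: V dC/dt = Q C_in − Q C − k V C.
Steady state (dC/dt = 0): C_ss = Q C_in/(Q + kV) = C_in/(1 + kV/Q).
C_ss = 1.532·3.772/(1.532 + 0.04937·10.68) = 5.77870/2.05927 = 2.80619 mol/L.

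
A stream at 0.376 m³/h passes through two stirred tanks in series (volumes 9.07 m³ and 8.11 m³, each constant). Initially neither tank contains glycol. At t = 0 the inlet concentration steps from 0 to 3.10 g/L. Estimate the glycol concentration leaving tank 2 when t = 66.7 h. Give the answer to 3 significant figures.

Time constants: τᵢ = Vᵢ/Q for each well-mixed tank.
τ₁ = 9.07/0.376 = 24.122 h; τ₂ = 8.11/0.376 = 21.569 h.
Solving the cascade with C₁(0)=C₂(0)=0 gives C₂(t) = C_in[1 − (τ₁ e^(−t/τ₁) − τ₂ e^(−t/τ₂))/(τ₁ − τ₂)].
At t = 66.7: e^(−t/τ₁) = 0.062972, e^(−t/τ₂) = 0.045394.
C₂ = 3.10·[1 − (24.122·0.062972 − 21.569·0.045394)/(2.5532)] = 3.10·0.78853 = 2.4445 g/L.

2.44 g/L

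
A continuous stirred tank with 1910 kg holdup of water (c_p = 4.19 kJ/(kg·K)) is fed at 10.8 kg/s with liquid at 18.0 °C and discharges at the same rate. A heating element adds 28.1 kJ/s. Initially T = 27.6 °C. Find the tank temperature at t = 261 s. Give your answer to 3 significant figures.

Unsteady energy balance on the tank contents: M c_p dT/dt = ṁ c_p (T_in − T) + 28.1.
Rearrange: dT/dt = (T_ss − T)/τ with τ = M/ṁ = 176.85 s and T_ss = T_in + Q̇/(ṁ c_p) = 18.621 °C.
Integrating: T(t) = T_ss + (T₀ − T_ss) e^(−t/τ).
T(261) = 18.621 + (8.9790)·e^(−261/176.85) = 18.621 + (8.9790)·0.22859 = 20.674 °C.

20.7 °C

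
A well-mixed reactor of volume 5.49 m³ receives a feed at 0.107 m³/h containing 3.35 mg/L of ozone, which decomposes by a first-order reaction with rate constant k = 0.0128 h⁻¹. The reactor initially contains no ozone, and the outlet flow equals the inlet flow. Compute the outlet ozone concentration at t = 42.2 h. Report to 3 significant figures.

Species balance: V dC/dt = Q C_in − Q C − k V C.
This is linear with rate a = Q/V + k = 0.032290 h⁻¹.
C_ss = Q C_in/(Q + kV) = 2.0220 mg/L; C(t) = C_ss + (C₀ − C_ss) e^(−a t).
C(42.2) = 2.0220 + (-2.0220)·e^(−0.032290·42.2) = 2.0220 + (-2.0220)·0.25598 = 1.5044 mg/L.

1.50 mg/L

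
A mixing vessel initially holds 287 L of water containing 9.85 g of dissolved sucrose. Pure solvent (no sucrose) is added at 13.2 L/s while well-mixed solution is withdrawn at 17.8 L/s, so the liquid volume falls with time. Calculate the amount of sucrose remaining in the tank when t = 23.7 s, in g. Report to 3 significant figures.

Total volume: dV/dt = Q_in − Q_out = -4.6000 L/s, so V(t) = 287 − 4.6000 t and V(23.7) = 177.98 L.
Species balance (pure solvent in): dm/dt = −Q_out · m/V(t).
dm/m = −Q_out dt/(V₀ − 4.6000 t); integrating gives ln(m/m₀) = −(Q_out/(Q_in−Q_out)) ln(V/V₀).
m = m₀ (V₀/V)^(Q_out/(Q_in−Q_out)) = 9.85 × (287/177.98)^(-3.8696) = 1.5505 g.

1.55 g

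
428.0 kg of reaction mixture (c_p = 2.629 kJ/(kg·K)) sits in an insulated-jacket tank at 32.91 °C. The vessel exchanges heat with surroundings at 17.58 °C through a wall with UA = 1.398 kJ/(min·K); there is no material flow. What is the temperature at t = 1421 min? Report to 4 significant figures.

20.20 °C

Lumped-capacitance energy balance: M c_p dT/dt = UA(T_amb − T).
dT/dt = (T_ss − T)/τ with T_ss = T_amb = 17.5800 °C, τ = M c_p/UA = 428.0·2.629/1.398 = 804.873 min.
Integrating: T(t) = T_ss + (T₀ − T_ss) e^(−t/τ).
T(1421) = 17.5800 + (15.3300)·0.171102 = 20.2030 °C.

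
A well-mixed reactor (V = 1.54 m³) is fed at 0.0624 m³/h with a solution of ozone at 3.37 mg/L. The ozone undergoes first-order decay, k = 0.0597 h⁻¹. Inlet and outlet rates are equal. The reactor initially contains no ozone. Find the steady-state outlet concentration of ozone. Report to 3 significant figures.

1.36 mg/L

Species balance: V dC/dt = Q C_in − Q C − k V C.
At steady state: 0 = Q C_in − (Q + kV) C_ss, so C_ss = Q C_in/(Q + kV).
C_ss = 0.0624·3.37/(0.0624 + 0.0597·1.54) = 0.21029/0.15434 = 1.3625 mg/L.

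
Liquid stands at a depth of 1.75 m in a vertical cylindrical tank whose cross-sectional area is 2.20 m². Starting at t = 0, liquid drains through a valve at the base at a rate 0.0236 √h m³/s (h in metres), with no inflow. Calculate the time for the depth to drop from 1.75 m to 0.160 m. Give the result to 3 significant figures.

172 s

A dh/dt = −Q_out = −0.0236 √h.
Separate and integrate: 2(√h − √h₀) = −(0.0236/A) t.
t = 2A(√h₀ − √h)/0.0236 = 2·2.20·(√1.75 − √0.160)/0.0236
  = 4.4000 × (1.3229 − 0.40000) / 0.0236 = 172.06 s.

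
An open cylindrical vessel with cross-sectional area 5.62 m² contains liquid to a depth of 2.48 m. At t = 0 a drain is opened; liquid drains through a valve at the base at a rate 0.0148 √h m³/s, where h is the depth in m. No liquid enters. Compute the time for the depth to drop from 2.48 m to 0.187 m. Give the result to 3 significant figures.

With no inflow, A dh/dt = −0.0148 √h.
∫ h^(−1/2) dh = −(0.0148/A) ∫ dt, giving 2√h = 2√h₀ − (0.0148/A) t.
t = 2A(√h₀ − √h)/0.0148 = 2·5.62·(√2.48 − √0.187)/0.0148
  = 11.240 × (1.5748 − 0.43243) / 0.0148 = 867.58 s.

868 s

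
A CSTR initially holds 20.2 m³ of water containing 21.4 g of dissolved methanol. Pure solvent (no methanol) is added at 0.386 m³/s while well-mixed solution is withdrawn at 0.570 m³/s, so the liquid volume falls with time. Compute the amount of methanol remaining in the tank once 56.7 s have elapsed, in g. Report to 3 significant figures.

2.25 g

Let m(t) be the amount of methanol. Volume: V(t) = V₀ + (Q_in − Q_out) t = 20.2 − 0.18400 t; V(56.7) = 9.7672 m³.
Species balance (pure solvent in): dm/dt = −Q_out · m/V(t).
Separate: dm/m = −Q_out dt/V(t) ⇒ ln(m/m₀) = −(Q_out/(Q_in−Q_out)) ln(V/V₀).
m = m₀ (V₀/V)^(Q_out/(Q_in−Q_out)) = 21.4 × (20.2/9.7672)^(-3.0978) = 2.2532 g.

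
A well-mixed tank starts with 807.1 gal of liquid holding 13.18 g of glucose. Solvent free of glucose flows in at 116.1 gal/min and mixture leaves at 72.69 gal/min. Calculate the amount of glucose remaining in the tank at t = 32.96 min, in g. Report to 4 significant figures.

Let m(t) be the amount of glucose. Volume: V(t) = V₀ + (Q_in − Q_out) t = 807.1 + 43.4100 t; V(32.96) = 2237.89 gal.
Species balance (pure solvent in): dm/dt = −Q_out · m/V(t).
dm/m = −Q_out dt/(V₀ + 43.4100 t); integrating gives ln(m/m₀) = −(Q_out/(Q_in−Q_out)) ln(V/V₀).
m = m₀ (V₀/V)^(Q_out/(Q_in−Q_out)) = 13.18 × (807.1/2237.89)^(1.67450) = 2.38924 g.

2.389 g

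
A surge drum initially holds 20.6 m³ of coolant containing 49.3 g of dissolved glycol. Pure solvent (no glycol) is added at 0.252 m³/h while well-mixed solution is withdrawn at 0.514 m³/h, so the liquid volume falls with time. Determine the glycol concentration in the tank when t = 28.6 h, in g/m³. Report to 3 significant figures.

Total volume: dV/dt = Q_in − Q_out = -0.26200 m³/h, so V(t) = 20.6 − 0.26200 t and V(28.6) = 13.107 m³.
No glycol enters, so dm/dt = −Q_out · (m/V).
dm/m = −Q_out dt/(V₀ − 0.26200 t); integrating gives ln(m/m₀) = −(Q_out/(Q_in−Q_out)) ln(V/V₀).
m = m₀ (V₀/V)^(Q_out/(Q_in−Q_out)) = 49.3 × (20.6/13.107)^(-1.9618) = 20.305 g.
C = m/V = 20.305/13.107 = 1.5492 g/m³.

1.55 g/m³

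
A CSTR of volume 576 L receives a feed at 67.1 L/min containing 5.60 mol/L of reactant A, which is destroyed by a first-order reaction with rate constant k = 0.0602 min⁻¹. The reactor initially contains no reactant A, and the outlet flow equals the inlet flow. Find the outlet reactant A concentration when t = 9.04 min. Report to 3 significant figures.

2.94 mol/L

Species balance: V dC/dt = Q C_in − Q C − k V C.
dC/dt = (Q/V) C_in − (Q/V + k) C; effective rate a = Q/V + k = 0.11649 + 0.0602 = 0.17669 min⁻¹.
C_ss = Q C_in/(Q + kV) = 3.6921 mol/L; C(t) = C_ss + (C₀ − C_ss) e^(−a t).
C(9.04) = 3.6921 + (-3.6921)·e^(−0.17669·9.04) = 3.6921 + (-3.6921)·0.20244 = 2.9446 mol/L.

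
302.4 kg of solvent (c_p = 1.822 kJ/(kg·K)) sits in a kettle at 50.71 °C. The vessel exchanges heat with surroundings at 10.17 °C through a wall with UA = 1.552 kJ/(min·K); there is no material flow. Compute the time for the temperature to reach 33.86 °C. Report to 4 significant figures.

190.7 min

M c_p dT/dt = −UA(T − T_amb).
τ = M c_p/UA = 355.008 min; T_ss = T_amb = 10.1700 °C.
T(t) = T_ss + (T₀ − T_ss)e^(−t/τ); set T = 33.86:
t = −τ ln[(T − T_ss)/(T₀ − T_ss)] = −355.008 · ln(0.584361) = 190.723 min.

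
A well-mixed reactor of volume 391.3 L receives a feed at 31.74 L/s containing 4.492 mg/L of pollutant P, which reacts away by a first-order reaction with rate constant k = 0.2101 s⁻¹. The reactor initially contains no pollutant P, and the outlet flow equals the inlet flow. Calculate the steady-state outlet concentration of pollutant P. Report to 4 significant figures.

Accumulation = in − out − consumed: V dC/dt = Q C_in − Q C − k V C.
At steady state: 0 = Q C_in − (Q + kV) C_ss, so C_ss = Q C_in/(Q + kV).
C_ss = 31.74·4.492/(31.74 + 0.2101·391.3) = 142.576/113.952 = 1.25119 mg/L.

1.251 mg/L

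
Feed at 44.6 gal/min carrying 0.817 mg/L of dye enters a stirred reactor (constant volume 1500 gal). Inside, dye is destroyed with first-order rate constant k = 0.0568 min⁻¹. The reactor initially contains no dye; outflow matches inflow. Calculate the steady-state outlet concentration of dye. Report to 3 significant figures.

0.281 mg/L

V dC/dt = Q(C_in − C) − k V C.
At steady state: 0 = Q C_in − (Q + kV) C_ss, so C_ss = Q C_in/(Q + kV).
C_ss = 44.6·0.817/(44.6 + 0.0568·1500) = 36.438/129.80 = 0.28073 mg/L.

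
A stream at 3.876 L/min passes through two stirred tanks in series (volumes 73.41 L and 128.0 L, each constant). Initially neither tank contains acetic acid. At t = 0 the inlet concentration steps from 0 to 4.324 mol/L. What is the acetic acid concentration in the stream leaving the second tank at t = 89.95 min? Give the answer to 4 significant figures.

3.709 mol/L

Time constants: τᵢ = Vᵢ/Q for each well-mixed tank.
τ₁ = 73.41/3.876 = 18.9396 min; τ₂ = 128.0/3.876 = 33.0237 min.
Tank 1: C₁ = C_in(1 − e^(−t/τ₁)). Tank 2 (τ₁ ≠ τ₂): C₂ = C_in[1 − (τ₁ e^(−t/τ₁) − τ₂ e^(−t/τ₂))/(τ₁ − τ₂)].
At t = 89.95: e^(−t/τ₁) = 0.00865774, e^(−t/τ₂) = 0.0656250.
C₂ = 4.324·[1 − (18.9396·0.00865774 − 33.0237·0.0656250)/(-14.0841)] = 4.324·0.857768 = 3.70899 mol/L.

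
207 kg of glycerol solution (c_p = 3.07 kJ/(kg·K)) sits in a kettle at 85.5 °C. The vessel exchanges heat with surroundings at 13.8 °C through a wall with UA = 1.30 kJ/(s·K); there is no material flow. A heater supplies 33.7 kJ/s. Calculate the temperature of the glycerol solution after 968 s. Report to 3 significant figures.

First-law balance (no shaft work): M c_p dT/dt = −UA(T − T_amb) + Q̇.
dT/dt = (T_ss − T)/τ with T_ss = T_amb + Q̇/UA = 13.8 + 33.7/1.30 = 39.723 °C, τ = M c_p/UA = 207·3.07/1.30 = 488.84 s.
This is linear first-order; T(t) = T_ss + (T₀ − T_ss) e^(−t/τ).
T(968) = 39.723 + (45.777)·0.13804 = 46.042 °C.

46.0 °C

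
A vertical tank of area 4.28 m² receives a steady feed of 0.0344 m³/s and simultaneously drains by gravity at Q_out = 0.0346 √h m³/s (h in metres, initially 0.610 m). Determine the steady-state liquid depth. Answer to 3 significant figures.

0.988 m

A dh/dt = Q_in − 0.0346 √h. Steady state requires inflow = outflow:
Q_in = 0.0346 √h_ss ⇒ √h_ss = 0.0344/0.0346 = 0.99422.
h_ss = 0.99422² = 0.98847 m. (Since h₀ = 0.610 m < h_ss, the level will rise toward this value.)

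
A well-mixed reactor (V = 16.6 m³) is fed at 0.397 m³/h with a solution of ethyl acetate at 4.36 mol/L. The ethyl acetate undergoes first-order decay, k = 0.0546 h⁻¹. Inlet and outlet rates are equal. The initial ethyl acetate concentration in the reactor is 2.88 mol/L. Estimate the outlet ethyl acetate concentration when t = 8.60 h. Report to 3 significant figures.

V dC/dt = Q(C_in − C) − k V C.
dC/dt = (Q/V) C_in − (Q/V + k) C; effective rate a = Q/V + k = 0.023916 + 0.0546 = 0.078516 h⁻¹.
C_ss = Q C_in/(Q + kV) = 1.3280 mol/L; C(t) = C_ss + (C₀ − C_ss) e^(−a t).
C(8.60) = 1.3280 + (1.5520)·e^(−0.078516·8.60) = 1.3280 + (1.5520)·0.50904 = 2.1180 mol/L.

2.12 mol/L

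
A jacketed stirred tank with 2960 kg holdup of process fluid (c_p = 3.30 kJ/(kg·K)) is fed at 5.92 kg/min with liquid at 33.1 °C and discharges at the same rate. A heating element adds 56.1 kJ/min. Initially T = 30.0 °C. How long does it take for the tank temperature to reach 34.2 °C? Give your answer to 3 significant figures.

M c_p dT/dt = ṁ c_p (T_in − T) + Q̇.
τ = M/ṁ = 500.00 min; T_ss = T_in + Q̇/(ṁ c_p) = 35.972 °C.
T(t) = T_ss + (T₀ − T_ss) e^(−t/τ). Set T = 34.2:
e^(−t/τ) = (34.2 − 35.972)/(30.0 − 35.972) = 0.29667
t = −500.00 · ln(0.29667) = 607.56 min.

608 min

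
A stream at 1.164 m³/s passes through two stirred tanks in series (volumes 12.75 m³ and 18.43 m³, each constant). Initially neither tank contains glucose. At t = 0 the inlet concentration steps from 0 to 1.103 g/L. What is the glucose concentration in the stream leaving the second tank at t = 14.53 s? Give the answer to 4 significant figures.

Species balance on tank i: dCᵢ/dt = (Cᵢ₋₁ − Cᵢ)/τᵢ with τᵢ = Vᵢ/Q.
τ₁ = 12.75/1.164 = 10.9536 s; τ₂ = 18.43/1.164 = 15.8333 s.
Tank 1: C₁ = C_in(1 − e^(−t/τ₁)). Tank 2 (τ₁ ≠ τ₂): C₂ = C_in[1 − (τ₁ e^(−t/τ₁) − τ₂ e^(−t/τ₂))/(τ₁ − τ₂)].
At t = 14.53: e^(−t/τ₁) = 0.265404, e^(−t/τ₂) = 0.399443.
C₂ = 1.103·[1 − (10.9536·0.265404 − 15.8333·0.399443)/(-4.87973)] = 1.103·0.299676 = 0.330543 g/L.

0.3305 g/L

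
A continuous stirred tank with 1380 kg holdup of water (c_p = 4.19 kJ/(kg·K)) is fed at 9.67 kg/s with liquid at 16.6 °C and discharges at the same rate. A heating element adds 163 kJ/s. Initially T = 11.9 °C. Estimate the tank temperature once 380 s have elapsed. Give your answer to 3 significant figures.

20.0 °C

M c_p dT/dt = ṁ c_p (T_in − T) + Q̇.
Rearrange: dT/dt = (T_ss − T)/τ with τ = M/ṁ = 142.71 s and T_ss = T_in + Q̇/(ṁ c_p) = 20.623 °C.
This is linear first-order; T(t) = T_ss + (T₀ − T_ss) e^(−t/τ).
T(380) = 20.623 + (-8.7230)·e^(−380/142.71) = 20.623 + (-8.7230)·0.069756 = 20.014 °C.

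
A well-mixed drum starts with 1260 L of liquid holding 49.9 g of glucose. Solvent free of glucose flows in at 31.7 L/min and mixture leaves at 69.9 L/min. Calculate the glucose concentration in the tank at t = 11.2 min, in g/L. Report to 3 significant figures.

Let m(t) be the amount of glucose. Volume: V(t) = V₀ + (Q_in − Q_out) t = 1260 − 38.200 t; V(11.2) = 832.16 L.
Solute balance: dm/dt = 0 − Q_out C = −Q_out m/V(t).
Separate: dm/m = −Q_out dt/V(t) ⇒ ln(m/m₀) = −(Q_out/(Q_in−Q_out)) ln(V/V₀).
m = m₀ (V₀/V)^(Q_out/(Q_in−Q_out)) = 49.9 × (1260/832.16)^(-1.8298) = 23.358 g.
C = m/V = 23.358/832.16 = 0.028069 g/L.

0.0281 g/L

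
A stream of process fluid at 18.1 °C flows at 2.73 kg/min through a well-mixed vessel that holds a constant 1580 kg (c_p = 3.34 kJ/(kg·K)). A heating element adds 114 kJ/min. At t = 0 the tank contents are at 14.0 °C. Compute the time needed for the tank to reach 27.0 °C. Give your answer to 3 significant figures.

884 min

Heat balance on the well-mixed liquid: M c_p dT/dt = ṁ c_p (T_in − T) + 114.
τ = M/ṁ = 578.75 min; T_ss = T_in + Q̇/(ṁ c_p) = 30.602 °C.
T(t) = T_ss + (T₀ − T_ss) e^(−t/τ). Set T = 27.0:
e^(−t/τ) = (27.0 − 30.602)/(14.0 − 30.602) = 0.21698
t = −578.75 · ln(0.21698) = 884.30 min.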